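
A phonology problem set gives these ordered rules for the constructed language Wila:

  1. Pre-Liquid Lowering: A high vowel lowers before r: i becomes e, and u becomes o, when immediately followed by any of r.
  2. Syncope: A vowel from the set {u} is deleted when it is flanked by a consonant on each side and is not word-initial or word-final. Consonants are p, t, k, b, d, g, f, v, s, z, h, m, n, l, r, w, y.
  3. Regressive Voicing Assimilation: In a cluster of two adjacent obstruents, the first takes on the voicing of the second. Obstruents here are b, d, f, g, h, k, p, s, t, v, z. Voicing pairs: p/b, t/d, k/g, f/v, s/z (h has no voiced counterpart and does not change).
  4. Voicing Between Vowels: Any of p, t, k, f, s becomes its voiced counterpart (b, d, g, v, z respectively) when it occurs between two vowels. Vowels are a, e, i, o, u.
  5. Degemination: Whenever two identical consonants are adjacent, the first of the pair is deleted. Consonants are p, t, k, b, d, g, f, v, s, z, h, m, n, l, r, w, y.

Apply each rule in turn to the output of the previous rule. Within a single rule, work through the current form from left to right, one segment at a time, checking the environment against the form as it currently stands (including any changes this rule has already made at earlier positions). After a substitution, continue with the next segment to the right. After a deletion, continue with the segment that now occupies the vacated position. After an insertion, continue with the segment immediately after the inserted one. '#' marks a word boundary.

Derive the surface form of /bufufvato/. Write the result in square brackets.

[pfvado]

1 Pre-Liquid Lowering: no change — [bufufvato]
2 Syncope: [bufufvato] → [bffvato]
3 Regressive Voicing Assimilation: [bffvato] → [pfvvato]
4 Voicing Between Vowels: [pfvvato] → [pfvvado]
5 Degemination: [pfvvado] → [pfvado]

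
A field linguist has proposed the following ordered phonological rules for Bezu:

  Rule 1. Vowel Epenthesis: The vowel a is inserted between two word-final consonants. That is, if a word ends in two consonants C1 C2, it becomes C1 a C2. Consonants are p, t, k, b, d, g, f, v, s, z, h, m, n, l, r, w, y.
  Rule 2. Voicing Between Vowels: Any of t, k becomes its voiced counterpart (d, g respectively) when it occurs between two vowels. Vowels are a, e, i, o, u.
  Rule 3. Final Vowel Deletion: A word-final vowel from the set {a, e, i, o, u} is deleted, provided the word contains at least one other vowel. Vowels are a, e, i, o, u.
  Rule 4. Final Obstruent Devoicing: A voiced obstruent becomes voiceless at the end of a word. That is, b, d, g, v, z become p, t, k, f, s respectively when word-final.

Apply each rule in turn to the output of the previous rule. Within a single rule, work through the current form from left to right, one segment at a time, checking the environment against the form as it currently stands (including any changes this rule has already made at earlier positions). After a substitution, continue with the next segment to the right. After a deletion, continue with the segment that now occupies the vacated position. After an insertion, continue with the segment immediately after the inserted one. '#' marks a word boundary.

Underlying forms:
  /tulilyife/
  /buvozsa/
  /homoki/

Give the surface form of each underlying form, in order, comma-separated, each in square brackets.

/tulilyife/:
  Rule 1 Vowel Epenthesis: no change — [tulilyife]
  Rule 2 Voicing Between Vowels: no change — [tulilyife]
  Rule 3 Final Vowel Deletion: [tulilyife] → [tulilyif]
  Rule 4 Final Obstruent Devoicing: no change — [tulilyif]
/buvozsa/:
  Rule 1 Vowel Epenthesis: no change — [buvozsa]
  Rule 2 Voicing Between Vowels: no change — [buvozsa]
  Rule 3 Final Vowel Deletion: [buvozsa] → [buvozs]
  Rule 4 Final Obstruent Devoicing: no change — [buvozs]
/homoki/:
  Rule 1 Vowel Epenthesis: no change — [homoki]
  Rule 2 Voicing Between Vowels: [homoki] → [homogi]
  Rule 3 Final Vowel Deletion: [homogi] → [homog]
  Rule 4 Final Obstruent Devoicing: [homog] → [homok]

[tulilyif], [buvozs], [homok]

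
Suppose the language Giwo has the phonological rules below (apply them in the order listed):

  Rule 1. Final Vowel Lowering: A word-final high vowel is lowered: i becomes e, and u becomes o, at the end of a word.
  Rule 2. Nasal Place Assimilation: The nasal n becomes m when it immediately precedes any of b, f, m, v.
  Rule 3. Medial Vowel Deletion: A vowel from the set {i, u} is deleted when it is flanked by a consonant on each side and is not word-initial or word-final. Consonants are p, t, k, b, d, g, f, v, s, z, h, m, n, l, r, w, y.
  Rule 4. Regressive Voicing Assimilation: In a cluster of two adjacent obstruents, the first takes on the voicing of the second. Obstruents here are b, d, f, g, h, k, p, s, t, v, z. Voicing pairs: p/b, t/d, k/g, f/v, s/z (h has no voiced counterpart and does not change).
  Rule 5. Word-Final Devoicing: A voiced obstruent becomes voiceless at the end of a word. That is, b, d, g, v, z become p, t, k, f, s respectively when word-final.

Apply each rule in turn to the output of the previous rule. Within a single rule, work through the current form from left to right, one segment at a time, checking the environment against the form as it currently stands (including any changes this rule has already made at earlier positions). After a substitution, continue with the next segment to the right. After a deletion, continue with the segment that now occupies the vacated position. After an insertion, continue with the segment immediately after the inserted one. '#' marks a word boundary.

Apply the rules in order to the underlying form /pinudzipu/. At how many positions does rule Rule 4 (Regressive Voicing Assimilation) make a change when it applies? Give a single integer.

Rule 1 Final Vowel Lowering: [pinudzipu] → [pinudzipo]
Rule 2 Nasal Place Assimilation: no change — [pinudzipo]
Rule 3 Medial Vowel Deletion: [pinudzipo] → [pndzpo]
Rule 4 Regressive Voicing Assimilation: [pndzpo] → [pndspo]
Rule 5 Word-Final Devoicing: no change — [pndspo]
Rule Rule 4 changed 1 position(s).

1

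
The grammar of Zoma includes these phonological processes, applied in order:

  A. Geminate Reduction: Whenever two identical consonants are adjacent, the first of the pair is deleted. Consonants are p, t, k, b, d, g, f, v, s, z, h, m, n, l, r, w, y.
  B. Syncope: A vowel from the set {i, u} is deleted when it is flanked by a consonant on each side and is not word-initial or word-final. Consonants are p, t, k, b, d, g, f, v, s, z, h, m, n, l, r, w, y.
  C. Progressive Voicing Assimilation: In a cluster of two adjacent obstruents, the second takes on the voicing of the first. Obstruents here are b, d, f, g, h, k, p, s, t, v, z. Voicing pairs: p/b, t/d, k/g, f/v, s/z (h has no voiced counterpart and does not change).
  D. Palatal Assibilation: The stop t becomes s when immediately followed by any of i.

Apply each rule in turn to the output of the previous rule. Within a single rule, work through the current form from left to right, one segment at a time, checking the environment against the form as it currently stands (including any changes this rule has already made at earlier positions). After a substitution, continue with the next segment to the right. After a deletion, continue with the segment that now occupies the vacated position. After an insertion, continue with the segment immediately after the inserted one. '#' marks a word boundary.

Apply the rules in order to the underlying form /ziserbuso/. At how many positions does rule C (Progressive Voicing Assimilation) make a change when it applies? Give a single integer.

A Geminate Reduction: no change — [ziserbuso]
B Syncope: [ziserbuso] → [zserbso]
C Progressive Voicing Assimilation: [zserbso] → [zzerbzo]
D Palatal Assibilation: no change — [zzerbzo]
Rule C changed 2 position(s).

2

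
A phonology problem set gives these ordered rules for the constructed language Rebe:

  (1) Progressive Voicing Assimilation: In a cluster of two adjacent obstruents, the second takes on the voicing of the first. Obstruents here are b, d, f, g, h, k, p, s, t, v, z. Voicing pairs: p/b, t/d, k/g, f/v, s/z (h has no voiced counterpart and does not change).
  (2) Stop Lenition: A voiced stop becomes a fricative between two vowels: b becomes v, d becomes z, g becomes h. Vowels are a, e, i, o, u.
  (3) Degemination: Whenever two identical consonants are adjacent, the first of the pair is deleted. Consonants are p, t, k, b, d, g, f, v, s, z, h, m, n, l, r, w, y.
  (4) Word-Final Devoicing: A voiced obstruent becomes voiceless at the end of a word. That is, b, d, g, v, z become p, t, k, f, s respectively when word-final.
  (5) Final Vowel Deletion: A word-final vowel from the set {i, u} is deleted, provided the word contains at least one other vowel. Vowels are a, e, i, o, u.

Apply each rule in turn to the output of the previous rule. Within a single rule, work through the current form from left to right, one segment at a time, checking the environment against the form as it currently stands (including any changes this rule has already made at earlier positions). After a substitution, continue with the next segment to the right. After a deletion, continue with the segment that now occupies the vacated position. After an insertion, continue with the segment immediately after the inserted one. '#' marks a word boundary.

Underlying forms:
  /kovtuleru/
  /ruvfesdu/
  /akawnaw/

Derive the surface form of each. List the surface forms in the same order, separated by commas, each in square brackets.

[kovduler], [ruvest], [akawnaw]

/kovtuleru/:
  (1) Progressive Voicing Assimilation: [kovtuleru] → [kovduleru]
  (2) Stop Lenition: no change — [kovduleru]
  (3) Degemination: no change — [kovduleru]
  (4) Word-Final Devoicing: no change — [kovduleru]
  (5) Final Vowel Deletion: [kovduleru] → [kovduler]
/ruvfesdu/:
  (1) Progressive Voicing Assimilation: [ruvfesdu] → [ruvvestu]
  (2) Stop Lenition: no change — [ruvvestu]
  (3) Degemination: [ruvvestu] → [ruvestu]
  (4) Word-Final Devoicing: no change — [ruvestu]
  (5) Final Vowel Deletion: [ruvestu] → [ruvest]
/akawnaw/:
  (1) Progressive Voicing Assimilation: no change — [akawnaw]
  (2) Stop Lenition: no change — [akawnaw]
  (3) Degemination: no change — [akawnaw]
  (4) Word-Final Devoicing: no change — [akawnaw]
  (5) Final Vowel Deletion: no change — [akawnaw]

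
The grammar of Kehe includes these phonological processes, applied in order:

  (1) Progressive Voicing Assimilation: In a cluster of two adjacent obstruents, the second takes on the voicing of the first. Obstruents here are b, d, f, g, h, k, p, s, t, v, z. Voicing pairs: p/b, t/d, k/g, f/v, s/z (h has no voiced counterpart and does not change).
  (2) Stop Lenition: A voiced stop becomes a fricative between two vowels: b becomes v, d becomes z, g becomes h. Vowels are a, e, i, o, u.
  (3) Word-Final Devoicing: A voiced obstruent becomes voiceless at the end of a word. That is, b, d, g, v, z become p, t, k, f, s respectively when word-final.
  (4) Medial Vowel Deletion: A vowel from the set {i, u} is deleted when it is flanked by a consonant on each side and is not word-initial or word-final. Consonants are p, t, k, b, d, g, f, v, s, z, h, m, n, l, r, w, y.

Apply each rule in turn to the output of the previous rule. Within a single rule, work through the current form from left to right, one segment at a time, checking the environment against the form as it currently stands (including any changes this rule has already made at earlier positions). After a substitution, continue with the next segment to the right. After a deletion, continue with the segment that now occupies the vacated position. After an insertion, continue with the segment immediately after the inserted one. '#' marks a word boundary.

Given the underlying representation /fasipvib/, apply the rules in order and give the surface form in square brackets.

(1) Progressive Voicing Assimilation: [fasipvib] → [fasipfib]
(2) Stop Lenition: no change — [fasipfib]
(3) Word-Final Devoicing: [fasipfib] → [fasipfip]
(4) Medial Vowel Deletion: [fasipfip] → [faspfp]

[faspfp]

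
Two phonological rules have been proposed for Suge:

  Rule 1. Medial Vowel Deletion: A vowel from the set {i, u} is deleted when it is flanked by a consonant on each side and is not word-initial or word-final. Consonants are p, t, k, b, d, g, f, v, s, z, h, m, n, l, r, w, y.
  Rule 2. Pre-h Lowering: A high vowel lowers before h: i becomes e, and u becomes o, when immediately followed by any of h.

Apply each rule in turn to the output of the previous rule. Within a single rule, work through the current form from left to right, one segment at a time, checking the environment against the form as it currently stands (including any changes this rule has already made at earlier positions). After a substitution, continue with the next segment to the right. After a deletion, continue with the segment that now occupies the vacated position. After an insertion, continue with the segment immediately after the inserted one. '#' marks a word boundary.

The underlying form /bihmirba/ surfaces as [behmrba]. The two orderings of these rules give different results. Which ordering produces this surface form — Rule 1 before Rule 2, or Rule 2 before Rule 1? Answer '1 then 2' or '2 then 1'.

Order 1 then 2:
  1 Medial Vowel Deletion: [bihmirba] → [bhmrba]
  2 Pre-h Lowering: no change — [bhmrba]
  result: [bhmrba]
Order 2 then 1:
  2 Pre-h Lowering: [bihmirba] → [behmirba]
  1 Medial Vowel Deletion: [behmirba] → [behmrba]
  result: [behmrba]

2 then 1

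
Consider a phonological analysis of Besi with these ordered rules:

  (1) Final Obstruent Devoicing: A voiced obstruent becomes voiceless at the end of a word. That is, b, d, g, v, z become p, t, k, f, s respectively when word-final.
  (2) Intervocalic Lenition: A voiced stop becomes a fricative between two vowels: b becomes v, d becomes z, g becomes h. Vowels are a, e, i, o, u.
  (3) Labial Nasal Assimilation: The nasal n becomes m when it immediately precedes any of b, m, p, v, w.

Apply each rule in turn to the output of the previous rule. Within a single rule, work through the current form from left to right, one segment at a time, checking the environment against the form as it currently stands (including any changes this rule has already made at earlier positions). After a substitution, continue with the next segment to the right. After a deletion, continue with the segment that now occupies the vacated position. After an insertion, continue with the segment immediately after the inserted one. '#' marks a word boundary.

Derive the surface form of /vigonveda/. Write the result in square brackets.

(1) Final Obstruent Devoicing: no change — [vigonveda]
(2) Intervocalic Lenition: [vigonveda] → [vihonveza]
(3) Labial Nasal Assimilation: [vihonveza] → [vihomveza]

[vihomveza]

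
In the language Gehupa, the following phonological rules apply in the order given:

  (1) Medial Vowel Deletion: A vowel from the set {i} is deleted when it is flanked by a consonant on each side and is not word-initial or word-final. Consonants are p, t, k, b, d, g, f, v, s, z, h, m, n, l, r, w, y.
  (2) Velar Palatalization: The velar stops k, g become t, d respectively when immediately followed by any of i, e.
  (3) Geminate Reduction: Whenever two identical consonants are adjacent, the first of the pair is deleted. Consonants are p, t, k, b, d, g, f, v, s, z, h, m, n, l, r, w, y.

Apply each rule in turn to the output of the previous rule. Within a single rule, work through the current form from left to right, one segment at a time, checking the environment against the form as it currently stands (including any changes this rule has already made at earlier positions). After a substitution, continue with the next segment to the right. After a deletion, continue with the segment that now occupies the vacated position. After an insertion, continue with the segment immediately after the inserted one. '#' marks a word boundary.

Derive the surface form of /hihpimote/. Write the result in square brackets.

(1) Medial Vowel Deletion: [hihpimote] → [hhpmote]
(2) Velar Palatalization: no change — [hhpmote]
(3) Geminate Reduction: [hhpmote] → [hpmote]

[hpmote]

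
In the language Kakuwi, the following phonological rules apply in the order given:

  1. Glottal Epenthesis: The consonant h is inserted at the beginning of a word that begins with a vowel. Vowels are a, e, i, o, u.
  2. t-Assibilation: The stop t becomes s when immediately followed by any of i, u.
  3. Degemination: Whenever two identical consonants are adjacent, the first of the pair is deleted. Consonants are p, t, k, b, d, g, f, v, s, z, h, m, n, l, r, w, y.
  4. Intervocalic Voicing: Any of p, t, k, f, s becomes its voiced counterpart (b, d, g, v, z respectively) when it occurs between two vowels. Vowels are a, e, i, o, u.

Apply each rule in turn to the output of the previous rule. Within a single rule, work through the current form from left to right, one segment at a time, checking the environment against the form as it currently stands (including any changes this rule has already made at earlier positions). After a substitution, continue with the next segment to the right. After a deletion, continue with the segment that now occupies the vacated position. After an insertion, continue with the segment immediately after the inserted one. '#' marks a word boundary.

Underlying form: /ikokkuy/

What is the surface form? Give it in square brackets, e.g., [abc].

[higoguy]

1 Glottal Epenthesis: [ikokkuy] → [hikokkuy]
2 t-Assibilation: no change — [hikokkuy]
3 Degemination: [hikokkuy] → [hikokuy]
4 Intervocalic Voicing: [hikokuy] → [higoguy]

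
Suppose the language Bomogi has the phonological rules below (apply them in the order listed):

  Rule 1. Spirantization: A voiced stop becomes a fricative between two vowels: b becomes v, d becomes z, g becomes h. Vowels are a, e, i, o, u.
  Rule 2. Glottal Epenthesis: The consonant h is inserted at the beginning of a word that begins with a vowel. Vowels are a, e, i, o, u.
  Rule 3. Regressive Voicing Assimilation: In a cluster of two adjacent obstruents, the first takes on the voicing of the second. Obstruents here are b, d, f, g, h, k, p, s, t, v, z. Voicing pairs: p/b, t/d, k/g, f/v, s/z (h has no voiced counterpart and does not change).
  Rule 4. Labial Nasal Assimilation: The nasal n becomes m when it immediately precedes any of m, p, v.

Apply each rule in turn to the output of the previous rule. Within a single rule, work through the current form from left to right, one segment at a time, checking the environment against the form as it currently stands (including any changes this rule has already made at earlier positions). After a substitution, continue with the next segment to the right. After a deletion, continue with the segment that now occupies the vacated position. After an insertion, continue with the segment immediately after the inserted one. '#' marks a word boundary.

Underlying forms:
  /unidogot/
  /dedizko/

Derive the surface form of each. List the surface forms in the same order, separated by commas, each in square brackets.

[hunizohot], [dezisko]

/unidogot/:
  Rule 1 Spirantization: [unidogot] → [unizohot]
  Rule 2 Glottal Epenthesis: [unizohot] → [hunizohot]
  Rule 3 Regressive Voicing Assimilation: no change — [hunizohot]
  Rule 4 Labial Nasal Assimilation: no change — [hunizohot]
/dedizko/:
  Rule 1 Spirantization: [dedizko] → [dezizko]
  Rule 2 Glottal Epenthesis: no change — [dezizko]
  Rule 3 Regressive Voicing Assimilation: [dezizko] → [dezisko]
  Rule 4 Labial Nasal Assimilation: no change — [dezisko]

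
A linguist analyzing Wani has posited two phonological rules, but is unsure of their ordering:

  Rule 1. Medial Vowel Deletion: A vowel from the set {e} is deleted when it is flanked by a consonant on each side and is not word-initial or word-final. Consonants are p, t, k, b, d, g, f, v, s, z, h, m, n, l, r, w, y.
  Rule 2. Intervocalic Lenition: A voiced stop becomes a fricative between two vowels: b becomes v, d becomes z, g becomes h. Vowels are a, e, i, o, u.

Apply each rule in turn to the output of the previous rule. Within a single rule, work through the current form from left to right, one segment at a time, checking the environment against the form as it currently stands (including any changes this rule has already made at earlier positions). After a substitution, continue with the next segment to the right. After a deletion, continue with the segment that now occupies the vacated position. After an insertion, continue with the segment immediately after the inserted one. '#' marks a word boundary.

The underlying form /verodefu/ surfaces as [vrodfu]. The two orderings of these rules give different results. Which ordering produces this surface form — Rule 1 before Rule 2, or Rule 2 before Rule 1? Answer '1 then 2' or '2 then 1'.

Order 1 then 2:
  1 Medial Vowel Deletion: [verodefu] → [vrodfu]
  2 Intervocalic Lenition: no change — [vrodfu]
  result: [vrodfu]
Order 2 then 1:
  2 Intervocalic Lenition: [verodefu] → [verozefu]
  1 Medial Vowel Deletion: [verozefu] → [vrozfu]
  result: [vrozfu]

1 then 2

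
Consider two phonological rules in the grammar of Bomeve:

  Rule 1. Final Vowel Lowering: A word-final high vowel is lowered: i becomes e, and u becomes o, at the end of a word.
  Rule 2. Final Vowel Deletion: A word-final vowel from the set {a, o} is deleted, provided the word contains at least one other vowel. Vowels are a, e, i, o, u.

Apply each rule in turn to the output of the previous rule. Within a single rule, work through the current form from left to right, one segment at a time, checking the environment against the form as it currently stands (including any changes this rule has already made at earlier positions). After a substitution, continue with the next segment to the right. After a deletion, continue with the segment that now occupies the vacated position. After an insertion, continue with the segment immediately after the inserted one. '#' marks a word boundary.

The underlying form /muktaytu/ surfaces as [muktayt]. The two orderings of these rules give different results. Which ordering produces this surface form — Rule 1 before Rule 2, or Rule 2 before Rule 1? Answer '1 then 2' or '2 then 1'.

Order 1 then 2:
  1 Final Vowel Lowering: [muktaytu] → [muktayto]
  2 Final Vowel Deletion: [muktayto] → [muktayt]
  result: [muktayt]
Order 2 then 1:
  2 Final Vowel Deletion: no change — [muktaytu]
  1 Final Vowel Lowering: [muktaytu] → [muktayto]
  result: [muktayto]

1 then 2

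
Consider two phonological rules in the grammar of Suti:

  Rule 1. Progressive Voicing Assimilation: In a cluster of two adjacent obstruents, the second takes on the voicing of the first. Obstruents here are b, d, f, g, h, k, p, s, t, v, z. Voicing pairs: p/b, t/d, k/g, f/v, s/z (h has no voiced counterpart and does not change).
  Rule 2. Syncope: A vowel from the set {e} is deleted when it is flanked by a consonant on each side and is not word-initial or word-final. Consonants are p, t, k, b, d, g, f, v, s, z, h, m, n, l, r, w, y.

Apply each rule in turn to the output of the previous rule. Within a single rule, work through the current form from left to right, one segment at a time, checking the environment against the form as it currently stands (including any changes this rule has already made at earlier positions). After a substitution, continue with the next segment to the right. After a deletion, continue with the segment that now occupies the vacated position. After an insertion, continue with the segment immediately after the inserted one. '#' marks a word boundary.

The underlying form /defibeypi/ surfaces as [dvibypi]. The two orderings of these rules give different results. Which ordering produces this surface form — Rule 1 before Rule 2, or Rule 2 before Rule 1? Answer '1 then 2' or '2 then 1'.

Order 1 then 2:
  1 Progressive Voicing Assimilation: no change — [defibeypi]
  2 Syncope: [defibeypi] → [dfibypi]
  result: [dfibypi]
Order 2 then 1:
  2 Syncope: [defibeypi] → [dfibypi]
  1 Progressive Voicing Assimilation: [dfibypi] → [dvibypi]
  result: [dvibypi]

2 then 1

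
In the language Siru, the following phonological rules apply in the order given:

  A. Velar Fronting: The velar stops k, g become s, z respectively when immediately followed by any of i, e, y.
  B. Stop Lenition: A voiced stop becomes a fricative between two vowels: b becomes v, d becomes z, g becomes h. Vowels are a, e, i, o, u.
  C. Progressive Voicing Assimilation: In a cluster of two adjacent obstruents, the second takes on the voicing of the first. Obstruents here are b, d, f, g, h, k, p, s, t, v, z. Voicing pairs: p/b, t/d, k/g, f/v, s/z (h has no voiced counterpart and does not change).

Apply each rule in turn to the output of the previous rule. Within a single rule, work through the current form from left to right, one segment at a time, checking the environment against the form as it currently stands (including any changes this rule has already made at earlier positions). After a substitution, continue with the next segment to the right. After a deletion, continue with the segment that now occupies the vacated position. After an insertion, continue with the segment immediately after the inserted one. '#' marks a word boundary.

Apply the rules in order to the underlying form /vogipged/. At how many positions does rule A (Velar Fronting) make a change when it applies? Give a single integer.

A Velar Fronting: [vogipged] → [vozipzed]
B Stop Lenition: no change — [vozipzed]
C Progressive Voicing Assimilation: [vozipzed] → [vozipsed]
Rule A changed 2 position(s).

2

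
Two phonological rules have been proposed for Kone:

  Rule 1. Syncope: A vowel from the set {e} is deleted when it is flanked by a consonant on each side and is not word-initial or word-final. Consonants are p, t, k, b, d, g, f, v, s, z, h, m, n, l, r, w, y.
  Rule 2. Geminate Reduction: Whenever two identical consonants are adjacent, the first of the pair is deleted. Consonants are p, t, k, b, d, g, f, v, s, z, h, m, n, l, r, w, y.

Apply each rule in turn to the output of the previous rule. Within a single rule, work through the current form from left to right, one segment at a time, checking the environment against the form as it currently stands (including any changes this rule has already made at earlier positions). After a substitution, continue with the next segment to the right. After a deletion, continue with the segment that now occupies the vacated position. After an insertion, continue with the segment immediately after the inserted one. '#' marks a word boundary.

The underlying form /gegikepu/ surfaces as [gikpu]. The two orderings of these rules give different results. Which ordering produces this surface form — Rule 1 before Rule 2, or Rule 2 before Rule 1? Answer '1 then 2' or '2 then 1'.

Order 1 then 2:
  1 Syncope: [gegikepu] → [ggikpu]
  2 Geminate Reduction: [ggikpu] → [gikpu]
  result: [gikpu]
Order 2 then 1:
  2 Geminate Reduction: no change — [gegikepu]
  1 Syncope: [gegikepu] → [ggikpu]
  result: [ggikpu]

1 then 2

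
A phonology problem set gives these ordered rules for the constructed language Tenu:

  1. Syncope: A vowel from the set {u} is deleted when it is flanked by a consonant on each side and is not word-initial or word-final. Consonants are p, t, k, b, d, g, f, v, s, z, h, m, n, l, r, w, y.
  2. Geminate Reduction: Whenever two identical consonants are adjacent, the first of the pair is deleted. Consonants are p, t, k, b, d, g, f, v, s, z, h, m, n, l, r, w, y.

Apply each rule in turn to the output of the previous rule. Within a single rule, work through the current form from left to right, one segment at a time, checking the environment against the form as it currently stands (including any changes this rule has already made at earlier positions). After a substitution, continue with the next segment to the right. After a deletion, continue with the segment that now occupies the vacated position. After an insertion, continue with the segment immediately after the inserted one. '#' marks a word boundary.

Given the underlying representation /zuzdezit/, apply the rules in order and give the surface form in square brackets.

1 Syncope: [zuzdezit] → [zzdezit]
2 Geminate Reduction: [zzdezit] → [zdezit]

[zdezit]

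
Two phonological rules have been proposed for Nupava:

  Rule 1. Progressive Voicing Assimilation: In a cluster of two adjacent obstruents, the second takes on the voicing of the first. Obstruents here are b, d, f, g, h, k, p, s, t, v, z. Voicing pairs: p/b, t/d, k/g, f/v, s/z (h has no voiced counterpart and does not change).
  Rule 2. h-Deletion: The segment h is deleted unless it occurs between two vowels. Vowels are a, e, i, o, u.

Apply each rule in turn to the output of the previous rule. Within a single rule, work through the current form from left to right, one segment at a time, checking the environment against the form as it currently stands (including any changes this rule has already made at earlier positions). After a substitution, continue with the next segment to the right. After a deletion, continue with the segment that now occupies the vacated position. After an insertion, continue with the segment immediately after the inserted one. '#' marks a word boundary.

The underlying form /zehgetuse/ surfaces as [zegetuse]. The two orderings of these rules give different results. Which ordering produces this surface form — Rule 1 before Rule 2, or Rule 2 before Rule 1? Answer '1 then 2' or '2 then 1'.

Order 1 then 2:
  1 Progressive Voicing Assimilation: [zehgetuse] → [zehketuse]
  2 h-Deletion: [zehketuse] → [zeketuse]
  result: [zeketuse]
Order 2 then 1:
  2 h-Deletion: [zehgetuse] → [zegetuse]
  1 Progressive Voicing Assimilation: no change — [zegetuse]
  result: [zegetuse]

2 then 1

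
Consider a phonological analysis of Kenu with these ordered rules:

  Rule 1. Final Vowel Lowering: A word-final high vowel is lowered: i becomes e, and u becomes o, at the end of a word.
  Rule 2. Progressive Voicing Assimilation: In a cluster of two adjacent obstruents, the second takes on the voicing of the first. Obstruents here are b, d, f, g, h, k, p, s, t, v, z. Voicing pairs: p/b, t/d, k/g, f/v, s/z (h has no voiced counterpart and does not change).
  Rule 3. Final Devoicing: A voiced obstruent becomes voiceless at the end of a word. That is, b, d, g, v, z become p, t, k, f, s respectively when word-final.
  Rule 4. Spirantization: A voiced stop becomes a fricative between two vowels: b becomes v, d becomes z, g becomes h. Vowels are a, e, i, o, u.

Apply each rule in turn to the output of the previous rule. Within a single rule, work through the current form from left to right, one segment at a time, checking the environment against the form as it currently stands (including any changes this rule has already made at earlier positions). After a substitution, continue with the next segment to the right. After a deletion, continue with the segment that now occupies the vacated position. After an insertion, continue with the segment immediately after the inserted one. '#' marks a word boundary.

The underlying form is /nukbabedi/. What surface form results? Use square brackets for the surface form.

Rule 1 Final Vowel Lowering: [nukbabedi] → [nukbabede]
Rule 2 Progressive Voicing Assimilation: [nukbabede] → [nukpabede]
Rule 3 Final Devoicing: no change — [nukpabede]
Rule 4 Spirantization: [nukpabede] → [nukpaveze]

[nukpaveze]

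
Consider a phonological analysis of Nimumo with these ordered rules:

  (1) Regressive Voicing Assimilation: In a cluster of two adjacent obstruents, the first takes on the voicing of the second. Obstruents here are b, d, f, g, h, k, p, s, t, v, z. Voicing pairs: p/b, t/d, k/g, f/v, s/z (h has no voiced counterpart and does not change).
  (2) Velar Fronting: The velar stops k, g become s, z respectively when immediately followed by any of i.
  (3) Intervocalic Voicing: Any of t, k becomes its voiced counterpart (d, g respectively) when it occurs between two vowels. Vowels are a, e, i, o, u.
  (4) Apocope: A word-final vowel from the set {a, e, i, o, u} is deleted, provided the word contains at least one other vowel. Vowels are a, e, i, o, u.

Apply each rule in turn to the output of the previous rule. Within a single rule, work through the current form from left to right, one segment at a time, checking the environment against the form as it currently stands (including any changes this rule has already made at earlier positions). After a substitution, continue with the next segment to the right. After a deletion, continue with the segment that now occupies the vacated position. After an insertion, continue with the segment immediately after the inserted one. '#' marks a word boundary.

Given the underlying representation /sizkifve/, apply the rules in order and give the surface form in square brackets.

(1) Regressive Voicing Assimilation: [sizkifve] → [siskivve]
(2) Velar Fronting: [siskivve] → [sissivve]
(3) Intervocalic Voicing: no change — [sissivve]
(4) Apocope: [sissivve] → [sissivv]

[sissivv]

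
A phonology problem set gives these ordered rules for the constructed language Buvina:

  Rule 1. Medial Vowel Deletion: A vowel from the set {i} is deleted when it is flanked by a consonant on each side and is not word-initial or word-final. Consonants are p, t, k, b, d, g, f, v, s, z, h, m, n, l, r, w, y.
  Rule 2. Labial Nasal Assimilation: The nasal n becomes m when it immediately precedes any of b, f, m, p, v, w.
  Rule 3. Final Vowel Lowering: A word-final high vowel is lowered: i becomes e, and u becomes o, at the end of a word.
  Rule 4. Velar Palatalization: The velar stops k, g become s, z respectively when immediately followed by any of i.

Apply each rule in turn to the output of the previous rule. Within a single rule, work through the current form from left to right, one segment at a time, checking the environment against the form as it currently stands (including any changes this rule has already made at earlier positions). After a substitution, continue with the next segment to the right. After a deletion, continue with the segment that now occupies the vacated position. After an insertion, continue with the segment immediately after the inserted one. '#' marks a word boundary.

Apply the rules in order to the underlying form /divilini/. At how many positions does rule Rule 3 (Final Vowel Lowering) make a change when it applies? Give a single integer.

Rule 1 Medial Vowel Deletion: [divilini] → [dvlni]
Rule 2 Labial Nasal Assimilation: no change — [dvlni]
Rule 3 Final Vowel Lowering: [dvlni] → [dvlne]
Rule 4 Velar Palatalization: no change — [dvlne]
Rule Rule 3 changed 1 position(s).

1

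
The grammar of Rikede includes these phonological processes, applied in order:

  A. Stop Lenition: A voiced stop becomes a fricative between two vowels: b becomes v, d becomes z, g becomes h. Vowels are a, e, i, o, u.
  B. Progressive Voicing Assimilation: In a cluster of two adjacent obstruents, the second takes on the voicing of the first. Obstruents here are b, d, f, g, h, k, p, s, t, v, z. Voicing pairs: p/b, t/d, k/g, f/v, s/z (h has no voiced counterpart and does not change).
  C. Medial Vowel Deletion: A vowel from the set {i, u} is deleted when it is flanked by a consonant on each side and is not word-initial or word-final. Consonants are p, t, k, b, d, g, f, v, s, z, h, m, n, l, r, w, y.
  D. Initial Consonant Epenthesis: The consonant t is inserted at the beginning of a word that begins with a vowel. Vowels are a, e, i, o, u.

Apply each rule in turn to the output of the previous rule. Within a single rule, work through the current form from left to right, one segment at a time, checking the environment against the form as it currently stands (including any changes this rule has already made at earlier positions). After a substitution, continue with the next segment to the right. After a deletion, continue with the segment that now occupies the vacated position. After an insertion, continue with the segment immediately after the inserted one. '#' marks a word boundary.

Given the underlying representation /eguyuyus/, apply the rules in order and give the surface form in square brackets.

A Stop Lenition: [eguyuyus] → [ehuyuyus]
B Progressive Voicing Assimilation: no change — [ehuyuyus]
C Medial Vowel Deletion: [ehuyuyus] → [ehyys]
D Initial Consonant Epenthesis: [ehyys] → [tehyys]

[tehyys]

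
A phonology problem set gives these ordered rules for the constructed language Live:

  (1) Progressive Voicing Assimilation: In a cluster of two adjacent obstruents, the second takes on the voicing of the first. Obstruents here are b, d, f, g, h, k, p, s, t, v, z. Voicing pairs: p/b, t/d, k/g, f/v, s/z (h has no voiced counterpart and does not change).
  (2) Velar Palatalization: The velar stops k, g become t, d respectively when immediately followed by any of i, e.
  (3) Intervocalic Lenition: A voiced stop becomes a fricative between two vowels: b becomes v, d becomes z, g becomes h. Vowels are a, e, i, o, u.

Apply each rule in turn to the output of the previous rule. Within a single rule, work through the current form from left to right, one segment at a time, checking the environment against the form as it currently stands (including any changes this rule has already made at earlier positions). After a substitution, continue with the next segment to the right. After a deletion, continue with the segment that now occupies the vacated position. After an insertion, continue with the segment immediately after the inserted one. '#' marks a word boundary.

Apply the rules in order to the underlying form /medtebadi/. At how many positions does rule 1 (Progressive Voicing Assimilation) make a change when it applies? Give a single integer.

1

(1) Progressive Voicing Assimilation: [medtebadi] → [meddebadi]
(2) Velar Palatalization: no change — [meddebadi]
(3) Intervocalic Lenition: [meddebadi] → [meddevazi]
Rule 1 changed 1 position(s).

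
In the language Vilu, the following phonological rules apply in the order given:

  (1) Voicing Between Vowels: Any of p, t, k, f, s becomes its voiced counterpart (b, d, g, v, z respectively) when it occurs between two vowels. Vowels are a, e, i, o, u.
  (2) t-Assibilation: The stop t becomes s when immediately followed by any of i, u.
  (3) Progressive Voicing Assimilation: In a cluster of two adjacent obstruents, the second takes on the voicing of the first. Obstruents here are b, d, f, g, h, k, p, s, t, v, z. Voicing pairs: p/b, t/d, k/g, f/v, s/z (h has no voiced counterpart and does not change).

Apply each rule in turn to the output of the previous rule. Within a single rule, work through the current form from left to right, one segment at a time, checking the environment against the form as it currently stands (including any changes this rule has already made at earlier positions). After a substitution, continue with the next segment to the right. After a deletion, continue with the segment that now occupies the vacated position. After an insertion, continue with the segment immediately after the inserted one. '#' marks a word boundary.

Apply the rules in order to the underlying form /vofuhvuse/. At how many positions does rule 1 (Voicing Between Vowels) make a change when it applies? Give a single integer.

2

(1) Voicing Between Vowels: [vofuhvuse] → [vovuhvuze]
(2) t-Assibilation: no change — [vovuhvuze]
(3) Progressive Voicing Assimilation: [vovuhvuze] → [vovuhfuze]
Rule 1 changed 2 position(s).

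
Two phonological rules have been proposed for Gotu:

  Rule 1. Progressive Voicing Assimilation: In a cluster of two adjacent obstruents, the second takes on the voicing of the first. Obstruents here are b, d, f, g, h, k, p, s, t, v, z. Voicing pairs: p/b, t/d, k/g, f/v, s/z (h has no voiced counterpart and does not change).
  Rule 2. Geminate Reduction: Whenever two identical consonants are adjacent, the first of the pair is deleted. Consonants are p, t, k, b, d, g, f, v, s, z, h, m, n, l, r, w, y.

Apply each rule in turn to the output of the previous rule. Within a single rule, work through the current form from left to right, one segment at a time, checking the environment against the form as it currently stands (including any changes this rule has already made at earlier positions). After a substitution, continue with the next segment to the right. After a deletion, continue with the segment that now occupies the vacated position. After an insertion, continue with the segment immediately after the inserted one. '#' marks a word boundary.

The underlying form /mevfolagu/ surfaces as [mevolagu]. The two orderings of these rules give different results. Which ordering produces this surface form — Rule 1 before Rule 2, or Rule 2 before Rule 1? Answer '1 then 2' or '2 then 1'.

Order 1 then 2:
  1 Progressive Voicing Assimilation: [mevfolagu] → [mevvolagu]
  2 Geminate Reduction: [mevvolagu] → [mevolagu]
  result: [mevolagu]
Order 2 then 1:
  2 Geminate Reduction: no change — [mevfolagu]
  1 Progressive Voicing Assimilation: [mevfolagu] → [mevvolagu]
  result: [mevvolagu]

1 then 2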